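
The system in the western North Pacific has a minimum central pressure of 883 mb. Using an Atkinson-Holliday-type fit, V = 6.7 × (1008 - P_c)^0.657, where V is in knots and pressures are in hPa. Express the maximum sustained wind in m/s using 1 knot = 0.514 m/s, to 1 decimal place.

82.2 m/s

ΔP = 1008 − 883 = 125 mb.
V ≈ 6.7 × 125^0.657 = 6.7 × 23.860 ≈ 159.862 kt.
159.862 × 0.514 ≈ 82.17 m/s → 82.2 m/s.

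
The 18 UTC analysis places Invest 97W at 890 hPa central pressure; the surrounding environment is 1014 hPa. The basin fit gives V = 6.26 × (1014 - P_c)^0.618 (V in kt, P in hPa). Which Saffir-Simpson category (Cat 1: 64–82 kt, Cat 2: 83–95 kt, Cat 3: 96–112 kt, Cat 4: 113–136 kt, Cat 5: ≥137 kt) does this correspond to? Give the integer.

4

ΔP = 1014 − 890 = 124 hPa.
V ≈ 6.26 × 124^0.618 = 6.26 × 19.67 ≈ 123 kt.
123 kt falls in the Category 4 band.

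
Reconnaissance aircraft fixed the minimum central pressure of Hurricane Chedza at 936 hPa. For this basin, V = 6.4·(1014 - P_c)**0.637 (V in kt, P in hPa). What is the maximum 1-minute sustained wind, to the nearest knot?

103 kt

ΔP = 1014 − 936 = 78 hPa.
78^0.637 ≈ 16.042.
V ≈ 6.4 × 16.042 ≈ 102.7 kt.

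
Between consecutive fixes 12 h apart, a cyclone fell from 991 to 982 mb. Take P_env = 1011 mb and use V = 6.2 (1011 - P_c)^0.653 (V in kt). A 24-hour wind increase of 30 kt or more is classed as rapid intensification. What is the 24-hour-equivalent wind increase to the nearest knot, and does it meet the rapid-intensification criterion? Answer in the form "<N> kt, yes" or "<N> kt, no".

24 kt, no

V₁: ΔP = 20, V ≈ 6.2 × 20^0.653 ≈ 43.85 kt.
V₂: ΔP = 29, V ≈ 6.2 × 29^0.653 ≈ 55.89 kt.
ΔV over 12 h = 12.04 kt → 24 h equivalent = 12.04 × 24/12 ≈ 24.08 kt.
24 kt < 30 kt ⇒ not rapid intensification.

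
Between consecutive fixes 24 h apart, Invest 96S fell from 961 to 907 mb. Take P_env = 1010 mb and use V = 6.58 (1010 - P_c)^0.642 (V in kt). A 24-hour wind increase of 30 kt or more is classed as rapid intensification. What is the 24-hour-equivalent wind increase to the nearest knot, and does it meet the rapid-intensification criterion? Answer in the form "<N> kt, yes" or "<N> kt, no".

49 kt, yes

V₁: ΔP = 49, V ≈ 6.58 × 49^0.642 ≈ 80.04 kt.
V₂: ΔP = 103, V ≈ 6.58 × 103^0.642 ≈ 128.96 kt.
ΔV over 24 h = 48.92 kt → 24 h equivalent = 48.92 × 24/24 ≈ 48.92 kt.
49 kt ≥ 30 kt ⇒ rapid intensification.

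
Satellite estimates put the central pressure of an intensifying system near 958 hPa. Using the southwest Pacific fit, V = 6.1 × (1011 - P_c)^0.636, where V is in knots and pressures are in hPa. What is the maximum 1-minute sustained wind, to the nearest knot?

ΔP = 1011 − 958 = 53 hPa.
53^0.636 ≈ 12.492.
V ≈ 6.1 × 12.492 ≈ 76.2 kt.

76 kt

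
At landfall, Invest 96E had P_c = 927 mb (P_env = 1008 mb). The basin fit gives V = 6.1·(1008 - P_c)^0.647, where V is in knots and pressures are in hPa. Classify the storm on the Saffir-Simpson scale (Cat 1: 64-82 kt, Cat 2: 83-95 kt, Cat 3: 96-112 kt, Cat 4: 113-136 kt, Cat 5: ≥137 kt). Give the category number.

ΔP = 1008 − 927 = 81 mb.
V ≈ 6.1 × 81^0.647 = 6.1 × 17.17 ≈ 105 kt.
105 kt falls in the Category 3 band.

3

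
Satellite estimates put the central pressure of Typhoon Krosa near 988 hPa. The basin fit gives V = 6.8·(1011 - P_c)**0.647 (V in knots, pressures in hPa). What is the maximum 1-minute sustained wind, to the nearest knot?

ΔP = 1011 − 988 = 23 hPa.
23^0.647 ≈ 7.604.
V ≈ 6.8 × 7.604 ≈ 51.7 kt.

52 kt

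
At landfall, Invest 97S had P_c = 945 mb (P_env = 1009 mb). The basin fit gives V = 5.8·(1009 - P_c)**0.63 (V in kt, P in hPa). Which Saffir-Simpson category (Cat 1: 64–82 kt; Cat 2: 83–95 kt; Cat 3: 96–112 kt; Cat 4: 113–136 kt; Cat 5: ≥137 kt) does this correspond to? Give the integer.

ΔP = 1009 − 945 = 64 mb.
V ≈ 5.8 × 64^0.63 = 5.8 × 13.74 ≈ 80 kt.
80 kt falls in the Category 1 band.

1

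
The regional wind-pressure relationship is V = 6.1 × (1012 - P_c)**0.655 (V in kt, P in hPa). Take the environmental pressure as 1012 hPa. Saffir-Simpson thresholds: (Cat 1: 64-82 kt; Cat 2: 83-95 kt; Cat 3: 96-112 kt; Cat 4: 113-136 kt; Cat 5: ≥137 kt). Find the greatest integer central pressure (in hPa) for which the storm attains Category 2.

958 hPa

Category 2 begins at V = 83 kt.
Required ΔP = (83/6.1)^(1/0.655) = 13.607^1.527 ≈ 53.82 hPa.
P_c ≤ 1012 − 53.82 = 958.18, so the highest integer P_c is 958 hPa.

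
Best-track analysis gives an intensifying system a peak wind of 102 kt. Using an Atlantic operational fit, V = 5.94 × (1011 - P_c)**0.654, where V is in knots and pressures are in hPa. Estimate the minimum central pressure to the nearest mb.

ΔP = (V / 5.94)^(1/0.654) = (102/5.94)^1.529.
102/5.94 = 17.172; 17.172^1.529 ≈ 77.28 mb.
P_c = 1011 − 77.28 = 933.72 ≈ 934 mb.

934 mb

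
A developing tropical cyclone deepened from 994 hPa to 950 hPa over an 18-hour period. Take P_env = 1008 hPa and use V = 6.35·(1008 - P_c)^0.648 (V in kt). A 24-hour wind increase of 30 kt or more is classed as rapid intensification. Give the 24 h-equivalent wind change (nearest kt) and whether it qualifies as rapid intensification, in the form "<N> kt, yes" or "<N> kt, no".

71 kt, yes

V₁: ΔP = 14, V ≈ 6.35 × 14^0.648 ≈ 35.11 kt.
V₂: ΔP = 58, V ≈ 6.35 × 58^0.648 ≈ 88.20 kt.
ΔV over 18 h = 53.09 kt → 24 h equivalent = 53.09 × 24/18 ≈ 70.79 kt.
71 kt ≥ 30 kt ⇒ rapid intensification.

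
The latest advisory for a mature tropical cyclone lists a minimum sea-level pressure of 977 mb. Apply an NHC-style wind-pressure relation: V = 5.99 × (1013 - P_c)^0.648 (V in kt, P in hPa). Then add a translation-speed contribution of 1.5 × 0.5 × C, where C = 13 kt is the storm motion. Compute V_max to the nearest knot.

ΔP = 1013 − 977 = 36 mb.
36^0.648 ≈ 10.197.
V ≈ 5.99 × 10.197 ≈ 61.1 kt.
Translation term: 1.5 × 0.5 × 13 = 9.75 kt.
Corrected V ≈ 70.85 kt → 71 kt.

71 kt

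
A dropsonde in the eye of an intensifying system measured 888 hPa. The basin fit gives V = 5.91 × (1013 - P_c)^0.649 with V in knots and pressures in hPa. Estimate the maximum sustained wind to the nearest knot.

ΔP = 1013 − 888 = 125 hPa.
125^0.649 ≈ 22.956.
V ≈ 5.91 × 22.956 ≈ 135.7 kt.

136 kt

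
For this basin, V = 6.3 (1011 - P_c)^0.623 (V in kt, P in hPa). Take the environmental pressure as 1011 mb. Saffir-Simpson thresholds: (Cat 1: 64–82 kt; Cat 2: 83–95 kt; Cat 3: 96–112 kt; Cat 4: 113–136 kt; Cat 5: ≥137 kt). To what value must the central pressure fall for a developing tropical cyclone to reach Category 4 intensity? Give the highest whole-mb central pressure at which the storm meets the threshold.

Category 4 begins at V = 113 kt.
Required ΔP = (113/6.3)^(1/0.623) = 17.937^1.605 ≈ 102.90 mb.
P_c ≤ 1011 − 102.90 = 908.10, so the highest integer P_c is 908 mb.

908 mb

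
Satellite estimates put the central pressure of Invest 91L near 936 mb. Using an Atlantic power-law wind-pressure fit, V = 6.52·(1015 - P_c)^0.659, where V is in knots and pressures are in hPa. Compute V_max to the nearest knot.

116 kt

ΔP = 1015 − 936 = 79 mb.
79^0.659 ≈ 17.805.
V ≈ 6.52 × 17.805 ≈ 116.1 kt.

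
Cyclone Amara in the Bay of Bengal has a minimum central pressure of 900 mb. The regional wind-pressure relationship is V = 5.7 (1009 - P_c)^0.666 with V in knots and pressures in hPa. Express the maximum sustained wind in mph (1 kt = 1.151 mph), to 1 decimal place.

ΔP = 1009 − 900 = 109 mb.
V ≈ 5.7 × 109^0.666 = 5.7 × 22.747 ≈ 129.658 kt.
129.658 × 1.151 ≈ 149.24 mph → 149.2 mph.

149.2 mph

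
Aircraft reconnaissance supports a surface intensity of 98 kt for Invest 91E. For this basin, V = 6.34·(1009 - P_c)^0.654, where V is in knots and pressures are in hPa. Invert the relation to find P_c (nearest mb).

943 mb

ΔP = (V / 6.34)^(1/0.654) = (98/6.34)^1.529.
98/6.34 = 15.457; 15.457^1.529 ≈ 65.80 mb.
P_c = 1009 − 65.80 = 943.20 ≈ 943 mb.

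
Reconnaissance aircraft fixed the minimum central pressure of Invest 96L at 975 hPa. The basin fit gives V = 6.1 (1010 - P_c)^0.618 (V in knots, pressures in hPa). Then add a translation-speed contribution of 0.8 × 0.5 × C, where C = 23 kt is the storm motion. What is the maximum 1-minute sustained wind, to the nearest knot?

64 kt

ΔP = 1010 − 975 = 35 hPa.
35^0.618 ≈ 9.000.
V ≈ 6.1 × 9.000 ≈ 54.9 kt.
Translation term: 0.8 × 0.5 × 23 = 9.2 kt.
Corrected V ≈ 64.1 kt → 64 kt.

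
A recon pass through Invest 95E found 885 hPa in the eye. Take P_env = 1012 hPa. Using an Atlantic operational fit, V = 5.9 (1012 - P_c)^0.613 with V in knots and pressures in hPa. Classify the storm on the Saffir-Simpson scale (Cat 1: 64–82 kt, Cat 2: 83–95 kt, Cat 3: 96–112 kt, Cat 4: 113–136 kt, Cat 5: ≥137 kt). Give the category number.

ΔP = 1012 − 885 = 127 hPa.
V ≈ 5.9 × 127^0.613 = 5.9 × 19.48 ≈ 115 kt.
115 kt falls in the Category 4 band.

4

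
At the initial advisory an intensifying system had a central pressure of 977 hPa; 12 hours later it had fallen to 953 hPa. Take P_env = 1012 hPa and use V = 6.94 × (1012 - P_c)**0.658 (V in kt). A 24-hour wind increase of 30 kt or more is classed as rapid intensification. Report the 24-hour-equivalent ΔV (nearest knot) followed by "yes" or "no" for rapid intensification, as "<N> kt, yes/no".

59 kt, yes

V₁: ΔP = 35, V ≈ 6.94 × 35^0.658 ≈ 72.00 kt.
V₂: ΔP = 59, V ≈ 6.94 × 59^0.658 ≈ 101.53 kt.
ΔV over 12 h = 29.53 kt → 24 h equivalent = 29.53 × 24/12 ≈ 59.06 kt.
59 kt ≥ 30 kt ⇒ rapid intensification.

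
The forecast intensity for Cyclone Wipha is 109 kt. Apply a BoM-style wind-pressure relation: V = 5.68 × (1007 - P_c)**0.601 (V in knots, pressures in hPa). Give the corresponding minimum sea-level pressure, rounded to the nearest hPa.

871 hPa

ΔP = (V / 5.68)^(1/0.601) = (109/5.68)^1.664.
109/5.68 = 19.190; 19.190^1.664 ≈ 136.43 hPa.
P_c = 1007 − 136.43 = 870.57 ≈ 871 hPa.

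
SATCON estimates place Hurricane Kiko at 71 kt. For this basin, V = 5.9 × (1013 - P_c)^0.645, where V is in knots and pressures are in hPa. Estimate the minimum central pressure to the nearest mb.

ΔP = (V / 5.9)^(1/0.645) = (71/5.9)^1.550.
71/5.9 = 12.034; 12.034^1.550 ≈ 47.32 mb.
P_c = 1013 − 47.32 = 965.68 ≈ 966 mb.

966 mb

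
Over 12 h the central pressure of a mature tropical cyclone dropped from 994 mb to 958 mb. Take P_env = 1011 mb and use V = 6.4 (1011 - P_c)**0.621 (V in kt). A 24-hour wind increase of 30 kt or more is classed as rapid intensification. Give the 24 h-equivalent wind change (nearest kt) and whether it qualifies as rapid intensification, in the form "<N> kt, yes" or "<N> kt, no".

V₁: ΔP = 17, V ≈ 6.4 × 17^0.621 ≈ 37.18 kt.
V₂: ΔP = 53, V ≈ 6.4 × 53^0.621 ≈ 75.33 kt.
ΔV over 12 h = 38.15 kt → 24 h equivalent = 38.15 × 24/12 ≈ 76.30 kt.
76 kt ≥ 30 kt ⇒ rapid intensification.

76 kt, yes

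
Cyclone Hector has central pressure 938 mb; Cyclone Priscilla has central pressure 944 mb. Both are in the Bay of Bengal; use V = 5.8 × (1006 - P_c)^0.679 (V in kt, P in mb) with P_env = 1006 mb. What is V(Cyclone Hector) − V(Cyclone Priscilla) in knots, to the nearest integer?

Cyclone Hector: ΔP = 68; V ≈ 5.8 × 68^0.679 ≈ 101.79 kt.
Cyclone Priscilla: ΔP = 62; V ≈ 5.8 × 62^0.679 ≈ 95.60 kt.
Difference ≈ 101.79 − 95.60 = 6.19 → 6 kt.

6 kt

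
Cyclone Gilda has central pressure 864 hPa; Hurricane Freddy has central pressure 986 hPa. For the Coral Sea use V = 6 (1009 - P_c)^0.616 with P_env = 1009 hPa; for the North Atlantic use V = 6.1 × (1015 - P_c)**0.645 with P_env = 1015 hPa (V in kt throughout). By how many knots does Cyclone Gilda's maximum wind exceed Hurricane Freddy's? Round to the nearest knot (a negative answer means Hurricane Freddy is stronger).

75 kt

Cyclone Gilda: ΔP = 145; V ≈ 6 × 145^0.616 ≈ 128.69 kt.
Hurricane Freddy: ΔP = 29; V ≈ 6.1 × 29^0.645 ≈ 53.53 kt.
Difference ≈ 128.69 − 53.53 = 75.16 → 75 kt.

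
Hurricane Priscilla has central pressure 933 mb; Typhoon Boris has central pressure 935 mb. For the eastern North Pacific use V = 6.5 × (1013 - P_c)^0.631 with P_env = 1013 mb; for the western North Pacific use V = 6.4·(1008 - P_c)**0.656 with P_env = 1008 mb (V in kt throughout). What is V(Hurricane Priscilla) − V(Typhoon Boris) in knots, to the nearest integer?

-4 kt

Hurricane Priscilla: ΔP = 80; V ≈ 6.5 × 80^0.631 ≈ 103.22 kt.
Typhoon Boris: ΔP = 73; V ≈ 6.4 × 73^0.656 ≈ 106.79 kt.
Difference ≈ 103.22 − 106.79 = -3.57 → -4 kt.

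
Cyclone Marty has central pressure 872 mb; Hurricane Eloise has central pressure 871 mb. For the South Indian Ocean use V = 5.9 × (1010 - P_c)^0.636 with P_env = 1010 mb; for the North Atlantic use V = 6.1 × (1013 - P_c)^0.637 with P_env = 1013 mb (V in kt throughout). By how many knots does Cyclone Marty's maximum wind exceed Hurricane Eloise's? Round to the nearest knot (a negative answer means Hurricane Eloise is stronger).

Cyclone Marty: ΔP = 138; V ≈ 5.9 × 138^0.636 ≈ 135.46 kt.
Hurricane Eloise: ΔP = 142; V ≈ 6.1 × 142^0.637 ≈ 143.33 kt.
Difference ≈ 135.46 − 143.33 = -7.87 → -8 kt.

-8 kt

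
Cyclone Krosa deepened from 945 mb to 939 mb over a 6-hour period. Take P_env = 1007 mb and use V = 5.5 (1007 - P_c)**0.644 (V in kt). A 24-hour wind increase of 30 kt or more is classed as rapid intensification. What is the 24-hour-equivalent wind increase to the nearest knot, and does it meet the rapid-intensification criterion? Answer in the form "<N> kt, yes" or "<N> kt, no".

V₁: ΔP = 62, V ≈ 5.5 × 62^0.644 ≈ 78.46 kt.
V₂: ΔP = 68, V ≈ 5.5 × 68^0.644 ≈ 83.27 kt.
ΔV over 6 h = 4.81 kt → 24 h equivalent = 4.81 × 24/6 ≈ 19.24 kt.
19 kt < 30 kt ⇒ not rapid intensification.

19 kt, no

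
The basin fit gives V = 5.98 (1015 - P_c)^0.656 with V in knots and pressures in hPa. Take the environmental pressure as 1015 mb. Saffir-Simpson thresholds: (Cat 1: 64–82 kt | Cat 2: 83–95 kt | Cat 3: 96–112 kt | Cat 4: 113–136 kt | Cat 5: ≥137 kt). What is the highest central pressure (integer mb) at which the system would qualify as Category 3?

946 mb

Category 3 begins at V = 96 kt.
Required ΔP = (96/5.98)^(1/0.656) = 16.054^1.524 ≈ 68.83 mb.
P_c ≤ 1015 − 68.83 = 946.17, so the highest integer P_c is 946 mb.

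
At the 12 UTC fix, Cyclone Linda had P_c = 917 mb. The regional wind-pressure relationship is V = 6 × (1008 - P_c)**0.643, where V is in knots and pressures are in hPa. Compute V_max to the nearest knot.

109 kt

ΔP = 1008 − 917 = 91 mb.
91^0.643 ≈ 18.183.
V ≈ 6 × 18.183 ≈ 109.1 kt.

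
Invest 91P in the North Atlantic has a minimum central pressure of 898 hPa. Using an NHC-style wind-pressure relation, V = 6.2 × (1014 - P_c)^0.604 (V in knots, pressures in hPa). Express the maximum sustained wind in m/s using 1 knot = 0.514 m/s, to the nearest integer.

56 m/s

ΔP = 1014 − 898 = 116 hPa.
V ≈ 6.2 × 116^0.604 = 6.2 × 17.658 ≈ 109.477 kt.
109.477 × 0.514 ≈ 56.27 m/s → 56 m/s.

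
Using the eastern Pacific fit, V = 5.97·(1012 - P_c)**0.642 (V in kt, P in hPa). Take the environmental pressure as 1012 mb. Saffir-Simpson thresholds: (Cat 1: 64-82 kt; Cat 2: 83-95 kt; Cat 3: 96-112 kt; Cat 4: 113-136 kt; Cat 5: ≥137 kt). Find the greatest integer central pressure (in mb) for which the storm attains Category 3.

Category 3 begins at V = 96 kt.
Required ΔP = (96/5.97)^(1/0.642) = 16.080^1.558 ≈ 75.68 mb.
P_c ≤ 1012 − 75.68 = 936.32, so the highest integer P_c is 936 mb.

936 mb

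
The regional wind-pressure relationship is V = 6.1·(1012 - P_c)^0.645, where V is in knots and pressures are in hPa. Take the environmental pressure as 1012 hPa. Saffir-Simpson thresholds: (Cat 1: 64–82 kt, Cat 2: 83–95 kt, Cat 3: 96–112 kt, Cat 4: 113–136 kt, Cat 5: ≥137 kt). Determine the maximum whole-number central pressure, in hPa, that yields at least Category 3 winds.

940 hPa

Category 3 begins at V = 96 kt.
Required ΔP = (96/6.1)^(1/0.645) = 15.738^1.550 ≈ 71.73 hPa.
P_c ≤ 1012 − 71.73 = 940.27, so the highest integer P_c is 940 hPa.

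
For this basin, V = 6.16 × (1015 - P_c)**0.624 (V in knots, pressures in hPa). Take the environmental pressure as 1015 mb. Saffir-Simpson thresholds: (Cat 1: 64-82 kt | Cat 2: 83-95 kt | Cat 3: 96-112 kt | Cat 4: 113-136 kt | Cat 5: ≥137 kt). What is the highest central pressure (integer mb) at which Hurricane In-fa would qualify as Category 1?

Category 1 begins at V = 64 kt.
Required ΔP = (64/6.16)^(1/0.624) = 10.390^1.603 ≈ 42.58 mb.
P_c ≤ 1015 − 42.58 = 972.42, so the highest integer P_c is 972 mb.

972 mb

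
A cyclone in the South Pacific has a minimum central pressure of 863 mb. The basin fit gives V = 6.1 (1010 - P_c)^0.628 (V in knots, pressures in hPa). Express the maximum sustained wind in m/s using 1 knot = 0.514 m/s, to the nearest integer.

72 m/s

ΔP = 1010 − 863 = 147 mb.
V ≈ 6.1 × 147^0.628 = 6.1 × 22.965 ≈ 140.089 kt.
140.089 × 0.514 ≈ 72.01 m/s → 72 m/s.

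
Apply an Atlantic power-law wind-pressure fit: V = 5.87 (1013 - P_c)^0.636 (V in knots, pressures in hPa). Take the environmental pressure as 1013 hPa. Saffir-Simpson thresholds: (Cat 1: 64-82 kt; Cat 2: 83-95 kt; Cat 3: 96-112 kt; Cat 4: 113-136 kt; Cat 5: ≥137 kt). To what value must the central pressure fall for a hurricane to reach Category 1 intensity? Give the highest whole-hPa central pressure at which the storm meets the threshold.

970 hPa

Category 1 begins at V = 64 kt.
Required ΔP = (64/5.87)^(1/0.636) = 10.903^1.572 ≈ 42.79 hPa.
P_c ≤ 1013 − 42.79 = 970.21, so the highest integer P_c is 970 hPa.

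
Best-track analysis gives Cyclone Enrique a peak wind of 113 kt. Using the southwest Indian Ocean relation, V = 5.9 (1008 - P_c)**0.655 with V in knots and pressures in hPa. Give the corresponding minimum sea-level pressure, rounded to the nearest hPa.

ΔP = (V / 5.9)^(1/0.655) = (113/5.9)^1.527.
113/5.9 = 19.153; 19.153^1.527 ≈ 90.70 hPa.
P_c = 1008 − 90.70 = 917.30 ≈ 917 hPa.

917 hPa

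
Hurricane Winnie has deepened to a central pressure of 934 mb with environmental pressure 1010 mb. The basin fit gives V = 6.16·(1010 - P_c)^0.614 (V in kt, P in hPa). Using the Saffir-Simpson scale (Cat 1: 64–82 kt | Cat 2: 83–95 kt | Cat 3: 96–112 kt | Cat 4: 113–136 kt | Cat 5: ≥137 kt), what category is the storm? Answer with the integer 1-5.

2

ΔP = 1010 − 934 = 76 mb.
V ≈ 6.16 × 76^0.614 = 6.16 × 14.28 ≈ 88 kt.
88 kt falls in the Category 2 band.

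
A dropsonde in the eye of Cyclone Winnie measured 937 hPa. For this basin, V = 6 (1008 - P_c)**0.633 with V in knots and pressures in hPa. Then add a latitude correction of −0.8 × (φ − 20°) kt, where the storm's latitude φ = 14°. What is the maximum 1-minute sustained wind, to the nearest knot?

ΔP = 1008 − 937 = 71 hPa.
71^0.633 ≈ 14.854.
V ≈ 6 × 14.854 ≈ 89.1 kt.
Latitude correction: −0.8 × (14 − 20) = 4.8 kt.
Corrected V ≈ 93.9 kt → 94 kt.

94 kt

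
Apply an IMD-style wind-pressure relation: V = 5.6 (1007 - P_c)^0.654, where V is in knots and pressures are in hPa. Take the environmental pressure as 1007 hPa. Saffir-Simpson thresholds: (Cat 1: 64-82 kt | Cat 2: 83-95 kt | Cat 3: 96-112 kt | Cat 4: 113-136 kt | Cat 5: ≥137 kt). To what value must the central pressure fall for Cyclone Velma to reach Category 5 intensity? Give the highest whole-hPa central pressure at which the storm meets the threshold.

Category 5 begins at V = 137 kt.
Required ΔP = (137/5.6)^(1/0.654) = 24.464^1.529 ≈ 132.78 hPa.
P_c ≤ 1007 − 132.78 = 874.22, so the highest integer P_c is 874 hPa.

874 hPa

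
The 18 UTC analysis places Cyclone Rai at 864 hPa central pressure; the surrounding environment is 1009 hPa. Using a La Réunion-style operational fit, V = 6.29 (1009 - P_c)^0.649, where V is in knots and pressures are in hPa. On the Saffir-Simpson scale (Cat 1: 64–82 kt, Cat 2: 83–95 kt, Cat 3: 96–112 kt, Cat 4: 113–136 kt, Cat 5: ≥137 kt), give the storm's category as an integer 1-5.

ΔP = 1009 − 864 = 145 hPa.
V ≈ 6.29 × 145^0.649 = 6.29 × 25.28 ≈ 159 kt.
159 kt falls in the Category 5 band.

5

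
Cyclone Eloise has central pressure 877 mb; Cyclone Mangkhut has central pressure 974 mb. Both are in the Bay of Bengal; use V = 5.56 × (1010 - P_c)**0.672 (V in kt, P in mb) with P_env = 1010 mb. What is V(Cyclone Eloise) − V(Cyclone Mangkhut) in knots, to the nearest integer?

87 kt

Cyclone Eloise: ΔP = 133; V ≈ 5.56 × 133^0.672 ≈ 148.70 kt.
Cyclone Mangkhut: ΔP = 36; V ≈ 5.56 × 36^0.672 ≈ 61.79 kt.
Difference ≈ 148.70 − 61.79 = 86.91 → 87 kt.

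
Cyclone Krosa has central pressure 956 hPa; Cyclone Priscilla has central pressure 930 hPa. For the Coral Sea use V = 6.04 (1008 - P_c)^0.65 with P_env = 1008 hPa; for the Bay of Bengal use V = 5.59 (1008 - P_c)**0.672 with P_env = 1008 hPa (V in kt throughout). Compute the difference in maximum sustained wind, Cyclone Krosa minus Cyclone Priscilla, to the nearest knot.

-26 kt

Cyclone Krosa: ΔP = 52; V ≈ 6.04 × 52^0.65 ≈ 78.78 kt.
Cyclone Priscilla: ΔP = 78; V ≈ 5.59 × 78^0.672 ≈ 104.45 kt.
Difference ≈ 78.78 − 104.45 = -25.67 → -26 kt.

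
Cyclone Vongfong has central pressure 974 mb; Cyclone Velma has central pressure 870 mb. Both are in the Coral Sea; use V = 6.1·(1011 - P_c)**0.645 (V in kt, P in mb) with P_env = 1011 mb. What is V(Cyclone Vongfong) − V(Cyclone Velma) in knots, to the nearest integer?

Cyclone Vongfong: ΔP = 37; V ≈ 6.1 × 37^0.645 ≈ 62.64 kt.
Cyclone Velma: ΔP = 141; V ≈ 6.1 × 141^0.645 ≈ 148.45 kt.
Difference ≈ 62.64 − 148.45 = -85.81 → -86 kt.

-86 kt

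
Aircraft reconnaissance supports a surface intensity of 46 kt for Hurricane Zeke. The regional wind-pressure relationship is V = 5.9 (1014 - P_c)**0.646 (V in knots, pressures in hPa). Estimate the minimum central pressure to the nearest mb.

990 mb

ΔP = (V / 5.9)^(1/0.646) = (46/5.9)^1.548.
46/5.9 = 7.797; 7.797^1.548 ≈ 24.02 mb.
P_c = 1014 − 24.02 = 989.98 ≈ 990 mb.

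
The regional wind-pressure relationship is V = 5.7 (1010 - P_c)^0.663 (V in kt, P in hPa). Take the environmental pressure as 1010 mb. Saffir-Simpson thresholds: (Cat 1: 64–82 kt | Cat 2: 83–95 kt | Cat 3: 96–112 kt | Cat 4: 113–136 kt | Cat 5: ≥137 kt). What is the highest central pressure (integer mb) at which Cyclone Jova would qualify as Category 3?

939 mb

Category 3 begins at V = 96 kt.
Required ΔP = (96/5.7)^(1/0.663) = 16.842^1.508 ≈ 70.76 mb.
P_c ≤ 1010 − 70.76 = 939.24, so the highest integer P_c is 939 mb.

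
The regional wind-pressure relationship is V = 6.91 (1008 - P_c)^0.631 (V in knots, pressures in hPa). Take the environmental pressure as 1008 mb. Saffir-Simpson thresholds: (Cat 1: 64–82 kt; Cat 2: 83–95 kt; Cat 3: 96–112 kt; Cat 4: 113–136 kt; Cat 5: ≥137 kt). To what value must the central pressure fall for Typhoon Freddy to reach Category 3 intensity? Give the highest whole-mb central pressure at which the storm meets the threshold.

943 mb

Category 3 begins at V = 96 kt.
Required ΔP = (96/6.91)^(1/0.631) = 13.893^1.585 ≈ 64.73 mb.
P_c ≤ 1008 − 64.73 = 943.27, so the highest integer P_c is 943 mb.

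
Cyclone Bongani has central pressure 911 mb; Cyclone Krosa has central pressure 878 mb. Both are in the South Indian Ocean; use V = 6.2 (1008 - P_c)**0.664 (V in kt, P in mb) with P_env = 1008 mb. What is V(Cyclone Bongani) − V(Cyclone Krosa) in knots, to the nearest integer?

-28 kt

Cyclone Bongani: ΔP = 97; V ≈ 6.2 × 97^0.664 ≈ 129.30 kt.
Cyclone Krosa: ΔP = 130; V ≈ 6.2 × 130^0.664 ≈ 157.05 kt.
Difference ≈ 129.30 − 157.05 = -27.75 → -28 kt.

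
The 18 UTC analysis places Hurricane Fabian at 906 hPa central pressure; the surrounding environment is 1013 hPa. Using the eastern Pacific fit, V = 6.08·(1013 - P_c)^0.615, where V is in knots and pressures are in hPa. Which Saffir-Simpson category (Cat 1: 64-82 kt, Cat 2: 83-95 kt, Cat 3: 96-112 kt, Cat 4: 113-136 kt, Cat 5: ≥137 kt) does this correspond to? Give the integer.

ΔP = 1013 − 906 = 107 hPa.
V ≈ 6.08 × 107^0.615 = 6.08 × 17.70 ≈ 108 kt.
108 kt falls in the Category 3 band.

3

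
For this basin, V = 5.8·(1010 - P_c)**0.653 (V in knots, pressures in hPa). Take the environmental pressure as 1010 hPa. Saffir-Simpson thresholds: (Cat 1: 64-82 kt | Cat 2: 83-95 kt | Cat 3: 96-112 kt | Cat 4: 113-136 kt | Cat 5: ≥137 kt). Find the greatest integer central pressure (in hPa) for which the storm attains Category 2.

Category 2 begins at V = 83 kt.
Required ΔP = (83/5.8)^(1/0.653) = 14.310^1.531 ≈ 58.85 hPa.
P_c ≤ 1010 − 58.85 = 951.15, so the highest integer P_c is 951 hPa.

951 hPa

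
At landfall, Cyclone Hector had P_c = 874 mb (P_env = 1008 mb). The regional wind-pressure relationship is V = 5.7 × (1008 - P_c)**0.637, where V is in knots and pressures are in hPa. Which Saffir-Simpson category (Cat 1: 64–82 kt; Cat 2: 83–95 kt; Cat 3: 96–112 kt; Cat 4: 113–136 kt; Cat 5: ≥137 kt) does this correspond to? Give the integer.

ΔP = 1008 − 874 = 134 mb.
V ≈ 5.7 × 134^0.637 = 5.7 × 22.64 ≈ 129 kt.
129 kt falls in the Category 4 band.

4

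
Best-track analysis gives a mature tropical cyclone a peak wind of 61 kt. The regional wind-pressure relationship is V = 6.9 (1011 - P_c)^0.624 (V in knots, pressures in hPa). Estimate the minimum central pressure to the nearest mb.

978 mb

ΔP = (V / 6.9)^(1/0.624) = (61/6.9)^1.603.
61/6.9 = 8.841; 8.841^1.603 ≈ 32.87 mb.
P_c = 1011 − 32.87 = 978.13 ≈ 978 mb.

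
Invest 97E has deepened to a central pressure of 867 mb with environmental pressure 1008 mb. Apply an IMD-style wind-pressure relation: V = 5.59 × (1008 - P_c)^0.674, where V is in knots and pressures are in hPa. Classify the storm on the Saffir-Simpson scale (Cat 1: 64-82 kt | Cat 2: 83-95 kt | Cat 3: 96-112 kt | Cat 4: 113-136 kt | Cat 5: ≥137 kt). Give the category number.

ΔP = 1008 − 867 = 141 mb.
V ≈ 5.59 × 141^0.674 = 5.59 × 28.09 ≈ 157 kt.
157 kt falls in the Category 5 band.

5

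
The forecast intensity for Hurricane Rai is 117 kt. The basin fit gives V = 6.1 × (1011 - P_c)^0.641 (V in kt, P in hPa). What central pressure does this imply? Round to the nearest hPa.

ΔP = (V / 6.1)^(1/0.641) = (117/6.1)^1.560.
117/6.1 = 19.180; 19.180^1.560 ≈ 100.31 hPa.
P_c = 1011 − 100.31 = 910.69 ≈ 911 hPa.

911 hPa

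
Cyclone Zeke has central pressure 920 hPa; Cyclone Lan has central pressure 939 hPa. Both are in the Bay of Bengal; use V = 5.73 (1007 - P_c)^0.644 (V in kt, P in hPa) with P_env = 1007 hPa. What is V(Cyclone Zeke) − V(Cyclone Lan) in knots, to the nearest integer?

15 kt

Cyclone Zeke: ΔP = 87; V ≈ 5.73 × 87^0.644 ≈ 101.67 kt.
Cyclone Lan: ΔP = 68; V ≈ 5.73 × 68^0.644 ≈ 86.75 kt.
Difference ≈ 101.67 − 86.75 = 14.92 → 15 kt.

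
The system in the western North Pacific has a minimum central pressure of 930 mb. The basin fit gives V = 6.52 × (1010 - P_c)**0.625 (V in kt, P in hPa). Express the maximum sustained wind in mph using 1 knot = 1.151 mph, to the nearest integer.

ΔP = 1010 − 930 = 80 mb.
V ≈ 6.52 × 80^0.625 = 6.52 × 15.468 ≈ 100.851 kt.
100.851 × 1.151 ≈ 116.08 mph → 116 mph.

116 mph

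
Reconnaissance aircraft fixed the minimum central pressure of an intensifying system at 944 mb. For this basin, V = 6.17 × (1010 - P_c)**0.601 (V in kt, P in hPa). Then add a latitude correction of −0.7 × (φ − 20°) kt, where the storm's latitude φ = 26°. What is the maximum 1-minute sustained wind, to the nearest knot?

ΔP = 1010 − 944 = 66 mb.
66^0.601 ≈ 12.404.
V ≈ 6.17 × 12.404 ≈ 76.5 kt.
Latitude correction: −0.7 × (26 − 20) = -4.2 kt.
Corrected V ≈ 72.3 kt → 72 kt.

72 kt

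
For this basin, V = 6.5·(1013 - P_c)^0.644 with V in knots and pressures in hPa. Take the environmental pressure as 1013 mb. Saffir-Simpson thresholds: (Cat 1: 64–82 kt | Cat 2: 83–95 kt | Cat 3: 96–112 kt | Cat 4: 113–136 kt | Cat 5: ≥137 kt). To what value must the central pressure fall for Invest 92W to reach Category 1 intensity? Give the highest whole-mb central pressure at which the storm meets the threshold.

Category 1 begins at V = 64 kt.
Required ΔP = (64/6.5)^(1/0.644) = 9.846^1.553 ≈ 34.86 mb.
P_c ≤ 1013 − 34.86 = 978.14, so the highest integer P_c is 978 mb.

978 mb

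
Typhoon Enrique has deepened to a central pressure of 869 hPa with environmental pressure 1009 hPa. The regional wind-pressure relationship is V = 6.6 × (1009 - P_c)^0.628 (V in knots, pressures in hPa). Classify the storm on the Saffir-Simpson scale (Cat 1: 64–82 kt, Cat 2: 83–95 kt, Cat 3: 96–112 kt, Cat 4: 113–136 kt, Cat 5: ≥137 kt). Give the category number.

5

ΔP = 1009 − 869 = 140 hPa.
V ≈ 6.6 × 140^0.628 = 6.6 × 22.27 ≈ 147 kt.
147 kt falls in the Category 5 band.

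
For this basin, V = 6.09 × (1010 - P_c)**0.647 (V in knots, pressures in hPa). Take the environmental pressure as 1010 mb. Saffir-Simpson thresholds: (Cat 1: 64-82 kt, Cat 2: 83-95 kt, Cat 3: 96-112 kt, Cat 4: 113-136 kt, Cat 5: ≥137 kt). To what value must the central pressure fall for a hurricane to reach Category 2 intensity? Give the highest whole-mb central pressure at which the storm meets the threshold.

Category 2 begins at V = 83 kt.
Required ΔP = (83/6.09)^(1/0.647) = 13.629^1.546 ≈ 56.68 mb.
P_c ≤ 1010 − 56.68 = 953.32, so the highest integer P_c is 953 mb.

953 mb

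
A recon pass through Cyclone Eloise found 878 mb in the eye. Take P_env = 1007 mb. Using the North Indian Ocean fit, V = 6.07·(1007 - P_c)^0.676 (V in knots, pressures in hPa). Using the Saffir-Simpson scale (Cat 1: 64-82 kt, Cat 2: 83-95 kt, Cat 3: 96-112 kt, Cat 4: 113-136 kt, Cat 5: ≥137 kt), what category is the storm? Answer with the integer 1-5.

ΔP = 1007 − 878 = 129 mb.
V ≈ 6.07 × 129^0.676 = 6.07 × 26.72 ≈ 162 kt.
162 kt falls in the Category 5 band.

5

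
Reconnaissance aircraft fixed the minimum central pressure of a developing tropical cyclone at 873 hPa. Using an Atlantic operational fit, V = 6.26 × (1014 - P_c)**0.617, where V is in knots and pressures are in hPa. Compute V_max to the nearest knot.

133 kt

ΔP = 1014 − 873 = 141 hPa.
141^0.617 ≈ 21.187.
V ≈ 6.26 × 21.187 ≈ 132.6 kt.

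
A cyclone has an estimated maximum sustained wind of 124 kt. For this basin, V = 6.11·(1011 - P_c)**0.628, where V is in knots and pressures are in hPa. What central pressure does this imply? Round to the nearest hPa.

890 hPa

ΔP = (V / 6.11)^(1/0.628) = (124/6.11)^1.592.
124/6.11 = 20.295; 20.295^1.592 ≈ 120.73 hPa.
P_c = 1011 − 120.73 = 890.27 ≈ 890 hPa.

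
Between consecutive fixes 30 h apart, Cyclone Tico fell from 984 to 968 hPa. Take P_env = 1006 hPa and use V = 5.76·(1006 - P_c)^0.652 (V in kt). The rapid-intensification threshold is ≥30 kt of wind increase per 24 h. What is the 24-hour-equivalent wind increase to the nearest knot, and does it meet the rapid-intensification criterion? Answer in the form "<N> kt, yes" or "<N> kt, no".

15 kt, no

V₁: ΔP = 22, V ≈ 5.76 × 22^0.652 ≈ 43.22 kt.
V₂: ΔP = 38, V ≈ 5.76 × 38^0.652 ≈ 61.72 kt.
ΔV over 30 h = 18.50 kt → 24 h equivalent = 18.50 × 24/30 ≈ 14.80 kt.
15 kt < 30 kt ⇒ not rapid intensification.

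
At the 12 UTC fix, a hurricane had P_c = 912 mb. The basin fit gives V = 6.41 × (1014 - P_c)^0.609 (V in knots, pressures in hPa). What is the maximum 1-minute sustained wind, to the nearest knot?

ΔP = 1014 − 912 = 102 mb.
102^0.609 ≈ 16.720.
V ≈ 6.41 × 16.720 ≈ 107.2 kt.

107 kt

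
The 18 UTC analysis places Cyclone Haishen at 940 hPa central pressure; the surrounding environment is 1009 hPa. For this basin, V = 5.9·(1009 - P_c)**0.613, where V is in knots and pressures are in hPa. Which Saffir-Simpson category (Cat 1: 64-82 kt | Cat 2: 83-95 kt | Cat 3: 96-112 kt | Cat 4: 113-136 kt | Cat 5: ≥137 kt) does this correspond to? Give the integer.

1

ΔP = 1009 − 940 = 69 hPa.
V ≈ 5.9 × 69^0.613 = 5.9 × 13.40 ≈ 79 kt.
79 kt falls in the Category 1 band.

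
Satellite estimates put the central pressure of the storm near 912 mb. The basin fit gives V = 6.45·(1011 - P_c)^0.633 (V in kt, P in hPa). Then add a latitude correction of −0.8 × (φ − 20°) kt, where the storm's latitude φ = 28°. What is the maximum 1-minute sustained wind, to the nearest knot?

112 kt

ΔP = 1011 − 912 = 99 mb.
99^0.633 ≈ 18.333.
V ≈ 6.45 × 18.333 ≈ 118.2 kt.
Latitude correction: −0.8 × (28 − 20) = -6.4 kt.
Corrected V ≈ 111.8 kt → 112 kt.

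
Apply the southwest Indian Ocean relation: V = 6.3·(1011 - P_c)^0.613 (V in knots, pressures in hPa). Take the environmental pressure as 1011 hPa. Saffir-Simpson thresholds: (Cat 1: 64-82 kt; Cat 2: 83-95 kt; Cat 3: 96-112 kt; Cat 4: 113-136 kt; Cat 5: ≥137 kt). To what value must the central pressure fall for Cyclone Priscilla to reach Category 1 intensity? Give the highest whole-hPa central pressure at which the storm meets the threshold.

967 hPa

Category 1 begins at V = 64 kt.
Required ΔP = (64/6.3)^(1/0.613) = 10.159^1.631 ≈ 43.90 hPa.
P_c ≤ 1011 − 43.90 = 967.10, so the highest integer P_c is 967 hPa.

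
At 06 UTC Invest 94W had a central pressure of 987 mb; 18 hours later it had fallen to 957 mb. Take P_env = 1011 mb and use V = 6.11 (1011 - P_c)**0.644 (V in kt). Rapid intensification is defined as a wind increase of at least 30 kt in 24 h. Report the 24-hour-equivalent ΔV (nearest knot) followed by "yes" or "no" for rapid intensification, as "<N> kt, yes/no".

V₁: ΔP = 24, V ≈ 6.11 × 24^0.644 ≈ 47.30 kt.
V₂: ΔP = 54, V ≈ 6.11 × 54^0.644 ≈ 79.74 kt.
ΔV over 18 h = 32.44 kt → 24 h equivalent = 32.44 × 24/18 ≈ 43.25 kt.
43 kt ≥ 30 kt ⇒ rapid intensification.

43 kt, yes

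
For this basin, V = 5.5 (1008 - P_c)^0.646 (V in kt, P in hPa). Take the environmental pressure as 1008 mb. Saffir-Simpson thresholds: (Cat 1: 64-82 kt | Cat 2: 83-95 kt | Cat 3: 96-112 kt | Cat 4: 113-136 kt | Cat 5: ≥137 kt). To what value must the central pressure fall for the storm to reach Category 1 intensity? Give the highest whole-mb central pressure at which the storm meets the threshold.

963 mb

Category 1 begins at V = 64 kt.
Required ΔP = (64/5.5)^(1/0.646) = 11.636^1.548 ≈ 44.66 mb.
P_c ≤ 1008 − 44.66 = 963.34, so the highest integer P_c is 963 mb.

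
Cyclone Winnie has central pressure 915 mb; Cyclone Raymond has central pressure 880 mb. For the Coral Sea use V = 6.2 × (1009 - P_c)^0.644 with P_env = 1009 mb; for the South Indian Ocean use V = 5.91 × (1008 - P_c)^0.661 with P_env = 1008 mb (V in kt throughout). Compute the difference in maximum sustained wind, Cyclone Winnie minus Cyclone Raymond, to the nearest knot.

Cyclone Winnie: ΔP = 94; V ≈ 6.2 × 94^0.644 ≈ 115.63 kt.
Cyclone Raymond: ΔP = 128; V ≈ 5.91 × 128^0.661 ≈ 146.03 kt.
Difference ≈ 115.63 − 146.03 = -30.40 → -30 kt.

-30 kt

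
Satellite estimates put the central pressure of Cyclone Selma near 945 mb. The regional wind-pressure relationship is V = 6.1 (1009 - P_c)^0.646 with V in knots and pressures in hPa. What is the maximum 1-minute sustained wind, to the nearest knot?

90 kt

ΔP = 1009 − 945 = 64 mb.
64^0.646 ≈ 14.682.
V ≈ 6.1 × 14.682 ≈ 89.6 kt.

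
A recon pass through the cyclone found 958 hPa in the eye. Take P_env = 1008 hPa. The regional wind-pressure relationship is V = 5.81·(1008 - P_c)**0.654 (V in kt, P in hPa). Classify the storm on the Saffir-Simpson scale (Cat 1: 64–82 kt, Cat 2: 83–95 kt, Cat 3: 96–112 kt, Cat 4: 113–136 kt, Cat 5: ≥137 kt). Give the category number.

1

ΔP = 1008 − 958 = 50 hPa.
V ≈ 5.81 × 50^0.654 = 5.81 × 12.92 ≈ 75 kt.
75 kt falls in the Category 1 band.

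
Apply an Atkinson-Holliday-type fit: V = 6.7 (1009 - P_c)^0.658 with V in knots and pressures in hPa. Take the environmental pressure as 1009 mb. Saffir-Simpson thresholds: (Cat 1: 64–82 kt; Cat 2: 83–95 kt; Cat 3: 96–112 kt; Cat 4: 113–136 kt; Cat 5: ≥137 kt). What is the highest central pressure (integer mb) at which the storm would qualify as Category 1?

Category 1 begins at V = 64 kt.
Required ΔP = (64/6.7)^(1/0.658) = 9.552^1.520 ≈ 30.87 mb.
P_c ≤ 1009 − 30.87 = 978.13, so the highest integer P_c is 978 mb.

978 mb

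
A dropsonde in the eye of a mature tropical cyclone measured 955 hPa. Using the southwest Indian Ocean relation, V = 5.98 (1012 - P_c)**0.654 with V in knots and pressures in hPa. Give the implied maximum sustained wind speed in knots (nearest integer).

ΔP = 1012 − 955 = 57 hPa.
57^0.654 ≈ 14.072.
V ≈ 5.98 × 14.072 ≈ 84.1 kt.

84 kt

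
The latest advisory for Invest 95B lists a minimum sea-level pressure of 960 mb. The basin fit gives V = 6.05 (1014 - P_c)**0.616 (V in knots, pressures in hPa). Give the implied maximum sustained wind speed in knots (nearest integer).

71 kt

ΔP = 1014 − 960 = 54 mb.
54^0.616 ≈ 11.672.
V ≈ 6.05 × 11.672 ≈ 70.6 kt.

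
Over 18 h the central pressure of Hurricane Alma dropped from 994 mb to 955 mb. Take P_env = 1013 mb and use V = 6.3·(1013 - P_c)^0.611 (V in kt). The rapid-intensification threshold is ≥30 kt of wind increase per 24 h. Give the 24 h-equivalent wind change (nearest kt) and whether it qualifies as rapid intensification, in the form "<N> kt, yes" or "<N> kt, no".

50 kt, yes

V₁: ΔP = 19, V ≈ 6.3 × 19^0.611 ≈ 38.08 kt.
V₂: ΔP = 58, V ≈ 6.3 × 58^0.611 ≈ 75.30 kt.
ΔV over 18 h = 37.22 kt → 24 h equivalent = 37.22 × 24/18 ≈ 49.63 kt.
50 kt ≥ 30 kt ⇒ rapid intensification.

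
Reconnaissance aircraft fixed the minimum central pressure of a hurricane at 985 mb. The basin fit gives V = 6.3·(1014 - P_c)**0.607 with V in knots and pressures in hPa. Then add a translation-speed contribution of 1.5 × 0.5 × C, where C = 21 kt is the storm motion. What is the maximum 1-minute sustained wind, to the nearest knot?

64 kt

ΔP = 1014 − 985 = 29 mb.
29^0.607 ≈ 7.721.
V ≈ 6.3 × 7.721 ≈ 48.6 kt.
Translation term: 1.5 × 0.5 × 21 = 15.75 kt.
Corrected V ≈ 64.35 kt → 64 kt.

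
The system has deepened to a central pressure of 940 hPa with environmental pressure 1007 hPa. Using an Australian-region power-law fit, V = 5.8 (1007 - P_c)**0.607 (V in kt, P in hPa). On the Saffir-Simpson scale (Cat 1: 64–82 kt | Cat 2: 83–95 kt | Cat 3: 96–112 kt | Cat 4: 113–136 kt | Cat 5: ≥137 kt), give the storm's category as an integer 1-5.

ΔP = 1007 − 940 = 67 hPa.
V ≈ 5.8 × 67^0.607 = 5.8 × 12.84 ≈ 74 kt.
74 kt falls in the Category 1 band.

1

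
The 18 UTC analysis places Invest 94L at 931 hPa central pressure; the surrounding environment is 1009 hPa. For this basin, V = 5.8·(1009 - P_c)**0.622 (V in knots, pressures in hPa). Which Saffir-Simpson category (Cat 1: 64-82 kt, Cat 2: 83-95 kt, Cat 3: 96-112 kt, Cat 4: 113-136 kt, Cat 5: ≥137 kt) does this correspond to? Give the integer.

ΔP = 1009 − 931 = 78 hPa.
V ≈ 5.8 × 78^0.622 = 5.8 × 15.03 ≈ 87 kt.
87 kt falls in the Category 2 band.

2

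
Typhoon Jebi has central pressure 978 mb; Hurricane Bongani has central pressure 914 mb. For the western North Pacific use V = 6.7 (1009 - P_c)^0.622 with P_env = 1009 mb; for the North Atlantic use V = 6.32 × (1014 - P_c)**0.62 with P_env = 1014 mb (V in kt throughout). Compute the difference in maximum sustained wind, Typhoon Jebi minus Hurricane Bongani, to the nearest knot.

-53 kt

Typhoon Jebi: ΔP = 31; V ≈ 6.7 × 31^0.622 ≈ 56.72 kt.
Hurricane Bongani: ΔP = 100; V ≈ 6.32 × 100^0.62 ≈ 109.83 kt.
Difference ≈ 56.72 − 109.83 = -53.11 → -53 kt.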